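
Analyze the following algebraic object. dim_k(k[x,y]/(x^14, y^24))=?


Basis: x^i*y^j, i<14, j<24
14*24=336


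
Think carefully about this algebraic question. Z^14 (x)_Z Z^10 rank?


rank(M(x)N) = rank(M)*rank(N)
14*10 = 140


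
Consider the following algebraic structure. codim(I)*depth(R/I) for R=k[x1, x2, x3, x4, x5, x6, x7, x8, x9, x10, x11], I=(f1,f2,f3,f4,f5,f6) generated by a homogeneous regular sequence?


codim=6, depth=dim(R/I)=11-6=5
Product=6*5=30


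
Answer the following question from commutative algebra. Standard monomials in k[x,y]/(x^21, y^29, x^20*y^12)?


k[x,y]/I, I = (x^21, y^29, x^20*y^12)
Rect: 21x29=609. Corner: (21-20)x(29-12)=17.
dim = 609-17 = 592


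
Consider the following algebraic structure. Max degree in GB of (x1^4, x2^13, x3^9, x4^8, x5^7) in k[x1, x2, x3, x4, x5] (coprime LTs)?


Pure powers, coprime LTs => already GB.
Degrees: 4, 13, 9, 8, 7
Max=13


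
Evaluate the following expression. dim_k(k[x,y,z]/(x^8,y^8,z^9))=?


Basis: x^iy^jz^k, i<8,j<8,k<9
8*8*9=576


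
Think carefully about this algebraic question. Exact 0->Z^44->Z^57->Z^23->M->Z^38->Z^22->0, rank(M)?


Alt sum=0:
(-1)^0*44 + (-1)^1*57 + (-1)^2*23 + (-1)^3*? + (-1)^4*38 + (-1)^5*22=0
rank(M)=26


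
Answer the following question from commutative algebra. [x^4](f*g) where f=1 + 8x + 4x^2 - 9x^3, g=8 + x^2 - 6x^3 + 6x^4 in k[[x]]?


[x^4] = sum a_i*b_j, i+j=4
  1*6=6
  8*-6=-48
  4*1=4
Sum=-38


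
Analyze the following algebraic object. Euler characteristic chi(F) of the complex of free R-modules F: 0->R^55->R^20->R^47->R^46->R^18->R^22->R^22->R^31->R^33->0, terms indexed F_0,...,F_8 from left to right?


chi = sum (-1)^i * rank:
(-1)^0*55=55
(-1)^1*20=-20
(-1)^2*47=47
(-1)^3*46=-46
(-1)^4*18=18
(-1)^5*22=-22
(-1)^6*22=22
(-1)^7*31=-31
(-1)^8*33=33
chi=56


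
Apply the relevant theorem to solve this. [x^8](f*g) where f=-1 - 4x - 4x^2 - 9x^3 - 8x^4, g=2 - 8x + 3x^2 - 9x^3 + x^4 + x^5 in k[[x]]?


[x^8] = sum a_i*b_j, i+j=8
  -9*1=-9
  -8*1=-8
Sum=-17


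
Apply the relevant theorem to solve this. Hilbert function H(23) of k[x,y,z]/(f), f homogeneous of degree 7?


C(25,2)-C(18,2)=300-153=147


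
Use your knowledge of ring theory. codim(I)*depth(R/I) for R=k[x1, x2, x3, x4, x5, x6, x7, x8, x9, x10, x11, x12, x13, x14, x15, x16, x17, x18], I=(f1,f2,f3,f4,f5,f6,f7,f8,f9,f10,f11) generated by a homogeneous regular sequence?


codim=11, depth=dim(R/I)=18-11=7
Product=11*7=77


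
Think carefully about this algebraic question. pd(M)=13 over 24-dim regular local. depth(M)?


pd+depth=depth(R)=24
depth=24-13=11


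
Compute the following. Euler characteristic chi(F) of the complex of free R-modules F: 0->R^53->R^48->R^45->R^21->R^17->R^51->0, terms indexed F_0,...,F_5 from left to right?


chi = sum (-1)^i * rank:
(-1)^0*53=53
(-1)^1*48=-48
(-1)^2*45=45
(-1)^3*21=-21
(-1)^4*17=17
(-1)^5*51=-51
chi=-5


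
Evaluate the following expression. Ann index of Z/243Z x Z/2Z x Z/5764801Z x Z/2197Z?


Exponent = lcm of the cyclic orders; pairwise coprime => product.
3^5*2^1*7^8*13^3=243*2*5764801*2197=6155320149342


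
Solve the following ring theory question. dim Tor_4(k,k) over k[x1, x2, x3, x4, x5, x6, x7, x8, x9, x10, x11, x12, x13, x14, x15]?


Koszul: C(n,i)=C(15,4)=1365


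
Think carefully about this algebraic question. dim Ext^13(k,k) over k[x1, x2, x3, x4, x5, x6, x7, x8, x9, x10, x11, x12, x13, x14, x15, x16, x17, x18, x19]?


C(n,i)=C(19,13)=27132


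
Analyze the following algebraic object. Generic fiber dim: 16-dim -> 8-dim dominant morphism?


dim(fiber)=dim(X)-dim(Y)=16-8=8


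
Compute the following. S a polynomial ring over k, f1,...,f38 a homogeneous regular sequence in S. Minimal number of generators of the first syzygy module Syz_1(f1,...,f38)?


Regular sequence => Koszul complex is the minimal free resolution.
Syz_1 minimally generated by Koszul relations f_i*e_j - f_j*e_i (i<j): mu(Syz_1) = beta_2 = C(m,2) = m(m-1)/2
m=38
38*37/2 = 703


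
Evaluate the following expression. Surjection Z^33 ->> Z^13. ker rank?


rank(ker) = 33-13 = 20


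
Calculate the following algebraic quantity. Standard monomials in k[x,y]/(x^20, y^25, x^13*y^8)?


k[x,y]/I, I = (x^20, y^25, x^13*y^8)
Rect: 20x25=500. Corner: (20-13)x(25-8)=119.
dim = 500-119 = 381


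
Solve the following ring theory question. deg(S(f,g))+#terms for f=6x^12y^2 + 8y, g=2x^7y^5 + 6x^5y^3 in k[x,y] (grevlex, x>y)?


LT(f)=6x^12y^2, LT(g)=2x^7y^5
lcm(LM)=x^12y^5
S(f,g) (scaled by 12 to clear denominators) = 2y^3*f - 6x^5*g = -36x^10y^3 + 16y^4
2 terms, deg 13.
13+2=15


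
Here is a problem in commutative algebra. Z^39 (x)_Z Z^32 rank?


rank(M(x)N) = rank(M)*rank(N)
39*32 = 1248


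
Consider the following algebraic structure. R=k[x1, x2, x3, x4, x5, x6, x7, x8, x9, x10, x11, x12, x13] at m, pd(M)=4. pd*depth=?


pd+depth=13
depth=13-4=9
pd*depth=4*9=36


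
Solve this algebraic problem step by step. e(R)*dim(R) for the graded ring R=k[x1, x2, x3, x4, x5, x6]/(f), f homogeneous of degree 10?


e(R)=deg(f)=10, dim(R)=6-1=5
e*dim=10*5=50


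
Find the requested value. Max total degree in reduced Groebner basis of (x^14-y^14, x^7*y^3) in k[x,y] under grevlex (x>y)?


LT(f1)=x^14, LT(f2)=x^7y^3, lcm=x^14y^3
S(f1,f2) = y^3*f1 - x^7*f2 = -y^17
Reduced GB = {f1, f2, y^17}; degrees 14, 10, 17
Max = 17


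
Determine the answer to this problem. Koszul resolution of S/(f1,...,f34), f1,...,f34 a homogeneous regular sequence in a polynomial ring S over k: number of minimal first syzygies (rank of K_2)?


Regular sequence => Koszul complex is the minimal free resolution.
Syz_1 minimally generated by Koszul relations f_i*e_j - f_j*e_i (i<j): mu(Syz_1) = beta_2 = C(m,2) = m(m-1)/2
m=34
34*33/2 = 561


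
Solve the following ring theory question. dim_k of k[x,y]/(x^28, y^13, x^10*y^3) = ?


k[x,y]/I, I = (x^28, y^13, x^10*y^3)
Rect: 28x13=364. Corner: (28-10)x(13-3)=180.
dim = 364-180 = 184


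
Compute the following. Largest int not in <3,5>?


gcd(3,5)=1 => F=ab-a-b=3*5-3-5=15-8=7


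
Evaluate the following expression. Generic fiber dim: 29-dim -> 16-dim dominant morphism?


dim(fiber)=dim(X)-dim(Y)=29-16=13


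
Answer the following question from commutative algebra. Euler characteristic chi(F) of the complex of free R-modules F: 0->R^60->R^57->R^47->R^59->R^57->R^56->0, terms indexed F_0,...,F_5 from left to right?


chi = sum (-1)^i * rank:
(-1)^0*60=60
(-1)^1*57=-57
(-1)^2*47=47
(-1)^3*59=-59
(-1)^4*57=57
(-1)^5*56=-56
chi=-8


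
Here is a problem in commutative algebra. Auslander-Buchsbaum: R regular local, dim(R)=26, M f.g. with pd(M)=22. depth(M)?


pd+depth=depth(R)=26
depth=26-22=4


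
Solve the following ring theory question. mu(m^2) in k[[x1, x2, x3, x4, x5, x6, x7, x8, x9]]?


C(n+d-1,d)=C(10,2)=45


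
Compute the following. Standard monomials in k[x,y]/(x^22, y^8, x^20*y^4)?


k[x,y]/I, I = (x^22, y^8, x^20*y^4)
Rect: 22x8=176. Corner: (22-20)x(8-4)=8.
dim = 176-8 = 168


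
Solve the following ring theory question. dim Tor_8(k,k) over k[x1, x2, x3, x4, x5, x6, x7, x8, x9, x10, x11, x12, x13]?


Koszul: C(n,i)=C(13,8)=1287


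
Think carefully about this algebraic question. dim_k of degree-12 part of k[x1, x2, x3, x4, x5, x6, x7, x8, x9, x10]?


C(d+n-1,n-1)=C(21,9)=293930


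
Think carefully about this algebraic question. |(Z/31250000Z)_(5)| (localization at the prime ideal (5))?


5-primary part: 31250000=5^9*16
Size=5^9=1953125


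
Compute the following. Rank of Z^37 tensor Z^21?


rank(M(x)N) = rank(M)*rank(N)
37*21 = 777


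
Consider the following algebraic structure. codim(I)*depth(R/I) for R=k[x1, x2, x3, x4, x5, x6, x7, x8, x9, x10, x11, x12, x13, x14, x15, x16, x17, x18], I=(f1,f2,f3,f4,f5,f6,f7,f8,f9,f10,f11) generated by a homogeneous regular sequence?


codim=11, depth=dim(R/I)=18-11=7
Product=11*7=77


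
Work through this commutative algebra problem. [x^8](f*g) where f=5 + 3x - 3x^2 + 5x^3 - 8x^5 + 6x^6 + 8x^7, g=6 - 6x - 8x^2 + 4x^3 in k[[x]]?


[x^8] = sum a_i*b_j, i+j=8
  -8*4=-32
  6*-8=-48
  8*-6=-48
Sum=-128


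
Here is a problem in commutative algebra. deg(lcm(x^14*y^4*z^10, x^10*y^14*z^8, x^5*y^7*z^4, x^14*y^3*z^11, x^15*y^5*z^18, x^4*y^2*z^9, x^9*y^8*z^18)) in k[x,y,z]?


lcm = componentwise max:
x: max(14,10,5,14,15,4,9)=15
y: max(4,14,7,3,5,2,8)=14
z: max(10,8,4,11,18,9,18)=18
Total=15+14+18=47


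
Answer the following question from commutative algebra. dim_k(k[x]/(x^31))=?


Basis: 1,x,...,x^30
dim=31


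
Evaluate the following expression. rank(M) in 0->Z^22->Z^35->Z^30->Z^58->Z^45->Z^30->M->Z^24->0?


Alt sum=0:
(-1)^0*22 + (-1)^1*35 + (-1)^2*30 + (-1)^3*58 + (-1)^4*45 + (-1)^5*30 + (-1)^6*? + (-1)^7*24=0
rank(M)=50


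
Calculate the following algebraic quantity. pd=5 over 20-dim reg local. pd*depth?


pd+depth=20
depth=20-5=15
pd*depth=5*15=75


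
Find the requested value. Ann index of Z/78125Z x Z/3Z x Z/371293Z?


Exponent = lcm of the cyclic orders; pairwise coprime => product.
5^7*3^1*13^5=78125*3*371293=87021796875


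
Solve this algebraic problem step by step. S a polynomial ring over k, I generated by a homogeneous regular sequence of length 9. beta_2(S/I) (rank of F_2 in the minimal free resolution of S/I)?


Regular sequence => Koszul complex is the minimal free resolution.
Syz_1 minimally generated by Koszul relations f_i*e_j - f_j*e_i (i<j): mu(Syz_1) = beta_2 = C(m,2) = m(m-1)/2
m=9
9*8/2 = 36


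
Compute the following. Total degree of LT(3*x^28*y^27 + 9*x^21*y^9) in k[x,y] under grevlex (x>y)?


LT: 3*x^28*y^27
deg_x=28, deg_y=27
Total=28+27=55


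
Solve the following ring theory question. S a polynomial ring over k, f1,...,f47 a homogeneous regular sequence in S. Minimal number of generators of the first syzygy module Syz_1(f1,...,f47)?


Regular sequence => Koszul complex is the minimal free resolution.
Syz_1 minimally generated by Koszul relations f_i*e_j - f_j*e_i (i<j): mu(Syz_1) = beta_2 = C(m,2) = m(m-1)/2
m=47
47*46/2 = 1081


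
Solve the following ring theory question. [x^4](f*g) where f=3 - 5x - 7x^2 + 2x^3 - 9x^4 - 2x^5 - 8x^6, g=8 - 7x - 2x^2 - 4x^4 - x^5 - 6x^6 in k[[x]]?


[x^4] = sum a_i*b_j, i+j=4
  3*-4=-12
  -7*-2=14
  2*-7=-14
  -9*8=-72
Sum=-84


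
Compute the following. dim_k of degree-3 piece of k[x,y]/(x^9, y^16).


k[x,y], I = (x^9, y^16), d = 3
Need i < 9 and d-i < 16.
Range: 0 <= i <= 3.
H(3) = 4


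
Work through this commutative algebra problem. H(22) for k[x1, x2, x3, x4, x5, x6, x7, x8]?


C(d+n-1,n-1)=C(29,7)=1560780


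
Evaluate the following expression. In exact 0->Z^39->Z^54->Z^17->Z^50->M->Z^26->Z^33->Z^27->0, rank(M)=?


Alt sum=0:
(-1)^0*39 + (-1)^1*54 + (-1)^2*17 + (-1)^3*50 + (-1)^4*? + (-1)^5*26 + (-1)^6*33 + (-1)^7*27=0
rank(M)=68


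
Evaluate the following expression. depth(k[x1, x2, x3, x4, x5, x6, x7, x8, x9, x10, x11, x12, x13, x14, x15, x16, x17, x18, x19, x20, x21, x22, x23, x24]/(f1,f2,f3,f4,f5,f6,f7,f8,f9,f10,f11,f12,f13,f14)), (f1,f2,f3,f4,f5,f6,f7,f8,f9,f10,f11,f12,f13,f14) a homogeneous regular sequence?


depth(R)=24
depth(R/I)=24-14=10


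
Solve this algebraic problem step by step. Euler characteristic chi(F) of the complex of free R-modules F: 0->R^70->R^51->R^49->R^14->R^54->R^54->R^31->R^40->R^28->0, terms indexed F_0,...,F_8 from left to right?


chi = sum (-1)^i * rank:
(-1)^0*70=70
(-1)^1*51=-51
(-1)^2*49=49
(-1)^3*14=-14
(-1)^4*54=54
(-1)^5*54=-54
(-1)^6*31=31
(-1)^7*40=-40
(-1)^8*28=28
chi=73


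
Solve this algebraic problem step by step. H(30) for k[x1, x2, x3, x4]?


C(d+n-1,n-1)=C(33,3)=5456


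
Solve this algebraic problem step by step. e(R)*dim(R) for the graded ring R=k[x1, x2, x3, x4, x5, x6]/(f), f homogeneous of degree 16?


e(R)=deg(f)=16, dim(R)=6-1=5
e*dim=16*5=80


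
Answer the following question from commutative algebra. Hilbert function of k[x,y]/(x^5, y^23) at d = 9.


k[x,y], I = (x^5, y^23), d = 9
Need i < 5 and d-i < 23.
Range: 0 <= i <= 4.
H(9) = 5


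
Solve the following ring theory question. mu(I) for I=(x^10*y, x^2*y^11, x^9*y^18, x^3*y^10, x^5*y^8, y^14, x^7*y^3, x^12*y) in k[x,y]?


Remove redundant (divisible by others).
x^9*y^18 redundant.
x^12*y redundant.
Min: x^10*y, x^7*y^3, x^5*y^8, x^3*y^10, x^2*y^11, y^14
Count=6


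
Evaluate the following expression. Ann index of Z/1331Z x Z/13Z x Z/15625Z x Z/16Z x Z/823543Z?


Exponent = lcm of the cyclic orders; pairwise coprime => product.
11^3*13^1*5^6*2^4*7^7=1331*13*15625*16*823543=3562441132250000


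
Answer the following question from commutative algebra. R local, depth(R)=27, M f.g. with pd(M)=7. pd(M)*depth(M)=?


pd+depth=27
depth=27-7=20
pd*depth=7*20=140


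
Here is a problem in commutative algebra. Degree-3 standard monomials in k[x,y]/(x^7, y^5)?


k[x,y], I = (x^7, y^5), d = 3
Need i < 7 and d-i < 5.
Range: 0 <= i <= 3.
H(3) = 4


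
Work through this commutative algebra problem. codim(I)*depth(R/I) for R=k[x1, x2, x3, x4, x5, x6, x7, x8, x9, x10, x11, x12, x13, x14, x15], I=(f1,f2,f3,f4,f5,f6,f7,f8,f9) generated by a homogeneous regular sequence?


codim=9, depth=dim(R/I)=15-9=6
Product=9*6=54


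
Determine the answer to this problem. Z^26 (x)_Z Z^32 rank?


rank(M(x)N) = rank(M)*rank(N)
26*32 = 832


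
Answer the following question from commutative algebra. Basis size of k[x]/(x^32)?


Basis: 1,x,...,x^31
dim=32


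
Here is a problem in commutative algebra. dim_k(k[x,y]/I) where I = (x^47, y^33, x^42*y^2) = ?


k[x,y]/I, I = (x^47, y^33, x^42*y^2)
Rect: 47x33=1551. Corner: (47-42)x(33-2)=155.
dim = 1551-155 = 1396


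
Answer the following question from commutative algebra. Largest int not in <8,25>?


gcd(8,25)=1 => F=ab-a-b=8*25-8-25=200-33=167


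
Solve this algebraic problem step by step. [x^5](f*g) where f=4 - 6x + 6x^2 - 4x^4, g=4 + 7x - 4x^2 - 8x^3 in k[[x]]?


[x^5] = sum a_i*b_j, i+j=5
  6*-8=-48
  -4*7=-28
Sum=-76


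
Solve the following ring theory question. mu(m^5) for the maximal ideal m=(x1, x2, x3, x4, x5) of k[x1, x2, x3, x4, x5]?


Graded Nakayama: mu(m^d) = dim_k (m^d/m^(d+1)) = #degree-5 monomials in 5 vars
C(n+d-1,d)=C(9,5)=126


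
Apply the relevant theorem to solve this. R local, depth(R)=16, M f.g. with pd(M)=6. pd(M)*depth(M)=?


pd+depth=16
depth=16-6=10
pd*depth=6*10=60


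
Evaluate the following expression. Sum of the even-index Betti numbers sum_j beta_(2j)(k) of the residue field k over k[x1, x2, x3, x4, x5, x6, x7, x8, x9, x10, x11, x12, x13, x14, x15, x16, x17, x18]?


Koszul resolution: beta_i(k)=C(n,i), n=18
sum_even C(18,i) = 2^(n-1) = 2^17 = 131072


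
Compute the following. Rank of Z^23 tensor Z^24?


rank(M(x)N) = rank(M)*rank(N)
23*24 = 552


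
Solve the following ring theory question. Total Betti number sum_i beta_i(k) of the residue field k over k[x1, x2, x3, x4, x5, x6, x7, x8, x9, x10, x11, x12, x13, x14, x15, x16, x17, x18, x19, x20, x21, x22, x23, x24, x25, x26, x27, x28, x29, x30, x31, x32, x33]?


Koszul resolution: beta_i(k)=C(n,i), n=33
sum_i C(33,i) = 2^33 = 8589934592


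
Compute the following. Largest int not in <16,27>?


gcd(16,27)=1 => F=ab-a-b=16*27-16-27=432-43=389


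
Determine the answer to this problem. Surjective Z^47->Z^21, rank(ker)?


rank(ker) = 47-21 = 26


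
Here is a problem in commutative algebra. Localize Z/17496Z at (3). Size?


3-primary part: 17496=3^7*8
Size=3^7=2187


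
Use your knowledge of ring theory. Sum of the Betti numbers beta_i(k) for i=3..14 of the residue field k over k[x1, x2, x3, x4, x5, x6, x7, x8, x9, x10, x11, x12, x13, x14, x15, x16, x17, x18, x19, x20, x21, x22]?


Koszul resolution: beta_i(k)=C(n,i), n=22
C(22,3)=1540, C(22,4)=7315, C(22,5)=26334, C(22,6)=74613, C(22,7)=170544, C(22,8)=319770, C(22,9)=497420, C(22,10)=646646, C(22,11)=705432, C(22,12)=646646, C(22,13)=497420, C(22,14)=319770
Sum=3913450


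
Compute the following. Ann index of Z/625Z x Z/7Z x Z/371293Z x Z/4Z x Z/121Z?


Exponent = lcm of the cyclic orders; pairwise coprime => product.
5^4*7^1*13^5*2^2*11^2=625*7*371293*4*121=786212927500


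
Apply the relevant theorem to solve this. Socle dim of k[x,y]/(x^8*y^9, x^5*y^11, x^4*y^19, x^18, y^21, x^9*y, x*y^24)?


Socle = ann(m) = span of standard monomials u with x*u, y*u in I (staircase corners).
Redundant generators: x*y^24
Minimal generators: x^18, x^9*y, x^8*y^9, x^5*y^11, x^4*y^19, y^21
Corners: x^3y^20, x^4y^18, x^7y^10, x^8y^8, x^17
Socle dim=5


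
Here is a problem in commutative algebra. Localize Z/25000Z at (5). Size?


5-primary part: 25000=5^5*8
Size=5^5=3125


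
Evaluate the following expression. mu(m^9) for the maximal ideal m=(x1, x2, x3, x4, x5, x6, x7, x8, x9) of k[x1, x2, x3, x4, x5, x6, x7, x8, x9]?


Graded Nakayama: mu(m^d) = dim_k (m^d/m^(d+1)) = #degree-9 monomials in 9 vars
C(n+d-1,d)=C(17,9)=24310


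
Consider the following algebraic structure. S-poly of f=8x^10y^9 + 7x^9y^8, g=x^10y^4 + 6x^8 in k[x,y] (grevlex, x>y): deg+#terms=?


LT(f)=8x^10y^9, LT(g)=x^10y^4
lcm(LM)=x^10y^9
S(f,g) (scaled by 8 to clear denominators) = 1*f - 8y^5*g = 7x^9y^8 - 48x^8y^5
2 terms, deg 17.
17+2=19


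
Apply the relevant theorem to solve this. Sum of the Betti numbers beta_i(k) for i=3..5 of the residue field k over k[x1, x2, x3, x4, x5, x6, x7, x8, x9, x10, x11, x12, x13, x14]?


Koszul resolution: beta_i(k)=C(n,i), n=14
C(14,3)=364, C(14,4)=1001, C(14,5)=2002
Sum=3367


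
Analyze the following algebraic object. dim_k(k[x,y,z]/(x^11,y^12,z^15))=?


Basis: x^iy^jz^k, i<11,j<12,k<15
11*12*15=1980


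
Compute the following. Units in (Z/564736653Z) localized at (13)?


Local ring = Z/62748517Z.
phi(62748517) = 13^6*(13-1) = 57921708


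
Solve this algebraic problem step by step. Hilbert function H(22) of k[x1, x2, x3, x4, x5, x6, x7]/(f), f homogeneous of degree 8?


C(28,6)-C(20,6)=376740-38760=337980


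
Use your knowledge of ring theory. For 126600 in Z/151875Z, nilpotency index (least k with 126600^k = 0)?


126600^k mod 151875:
k=1: 126600
k=2: 39375
k=3: 33750
k=4: 50625
k=5: 0
First zero at k = 5


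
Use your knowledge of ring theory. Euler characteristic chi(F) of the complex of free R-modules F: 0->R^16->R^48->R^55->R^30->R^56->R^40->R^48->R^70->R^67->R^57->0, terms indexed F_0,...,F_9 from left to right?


chi = sum (-1)^i * rank:
(-1)^0*16=16
(-1)^1*48=-48
(-1)^2*55=55
(-1)^3*30=-30
(-1)^4*56=56
(-1)^5*40=-40
(-1)^6*48=48
(-1)^7*70=-70
(-1)^8*67=67
(-1)^9*57=-57
chi=-3


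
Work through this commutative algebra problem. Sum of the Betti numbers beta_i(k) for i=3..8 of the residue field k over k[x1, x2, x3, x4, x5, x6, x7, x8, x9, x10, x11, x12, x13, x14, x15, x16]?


Koszul resolution: beta_i(k)=C(n,i), n=16
C(16,3)=560, C(16,4)=1820, C(16,5)=4368, C(16,6)=8008, C(16,7)=11440, C(16,8)=12870
Sum=39066


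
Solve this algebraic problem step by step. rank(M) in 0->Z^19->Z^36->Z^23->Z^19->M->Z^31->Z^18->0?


Alt sum=0:
(-1)^0*19 + (-1)^1*36 + (-1)^2*23 + (-1)^3*19 + (-1)^4*? + (-1)^5*31 + (-1)^6*18=0
rank(M)=26


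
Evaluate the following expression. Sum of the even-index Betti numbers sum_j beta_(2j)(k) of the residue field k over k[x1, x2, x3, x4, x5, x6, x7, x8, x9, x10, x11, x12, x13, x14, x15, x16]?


Koszul resolution: beta_i(k)=C(n,i), n=16
sum_even C(16,i) = 2^(n-1) = 2^15 = 32768


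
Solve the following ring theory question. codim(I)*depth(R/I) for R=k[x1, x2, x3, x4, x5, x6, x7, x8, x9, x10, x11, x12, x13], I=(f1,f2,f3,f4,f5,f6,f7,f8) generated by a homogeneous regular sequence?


codim=8, depth=dim(R/I)=13-8=5
Product=8*5=40


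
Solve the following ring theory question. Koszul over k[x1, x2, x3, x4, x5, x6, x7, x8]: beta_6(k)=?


C(n,i)=C(8,6)=28


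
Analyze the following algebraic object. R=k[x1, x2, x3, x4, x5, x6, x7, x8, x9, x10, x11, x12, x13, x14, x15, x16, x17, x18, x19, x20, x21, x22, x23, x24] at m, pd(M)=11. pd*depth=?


pd+depth=24
depth=24-11=13
pd*depth=11*13=143


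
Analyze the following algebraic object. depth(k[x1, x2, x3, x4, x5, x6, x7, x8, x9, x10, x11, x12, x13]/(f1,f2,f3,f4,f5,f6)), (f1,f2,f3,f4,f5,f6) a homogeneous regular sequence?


depth(R)=13
depth(R/I)=13-6=7


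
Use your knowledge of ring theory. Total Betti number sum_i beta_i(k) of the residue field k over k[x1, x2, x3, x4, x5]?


Koszul resolution: beta_i(k)=C(n,i), n=5
sum_i C(5,i) = 2^5 = 32


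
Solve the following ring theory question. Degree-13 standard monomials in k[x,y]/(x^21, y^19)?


k[x,y], I = (x^21, y^19), d = 13
Need i < 21 and d-i < 19.
Range: 0 <= i <= 13.
H(13) = 14


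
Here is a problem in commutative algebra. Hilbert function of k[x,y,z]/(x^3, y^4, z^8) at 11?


Need i<3, j<4, k<8 with i+j+k=11.
For each i, j ranges over max(0,11-i-7)..min(3,11-i):
  i=0: j in [4,3] -> 0
  i=1: j in [3,3] -> 1
  i=2: j in [2,3] -> 2
H(11) = 0+1+2 = 3


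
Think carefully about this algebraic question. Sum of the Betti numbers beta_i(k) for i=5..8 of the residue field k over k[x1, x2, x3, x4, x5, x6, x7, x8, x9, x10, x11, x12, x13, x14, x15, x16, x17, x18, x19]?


Koszul resolution: beta_i(k)=C(n,i), n=19
C(19,5)=11628, C(19,6)=27132, C(19,7)=50388, C(19,8)=75582
Sum=164730


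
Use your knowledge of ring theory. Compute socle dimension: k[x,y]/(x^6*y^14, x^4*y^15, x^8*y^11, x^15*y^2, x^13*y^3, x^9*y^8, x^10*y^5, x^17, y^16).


Socle = ann(m) = span of standard monomials u with x*u, y*u in I (staircase corners).
Minimal generators: x^17, x^15*y^2, x^13*y^3, x^10*y^5, x^9*y^8, x^8*y^11, x^6*y^14, x^4*y^15, y^16
Corners: x^3y^15, x^5y^14, x^7y^13, x^8y^10, x^9y^7, x^12y^4, x^14y^2, x^16y
Socle dim=8


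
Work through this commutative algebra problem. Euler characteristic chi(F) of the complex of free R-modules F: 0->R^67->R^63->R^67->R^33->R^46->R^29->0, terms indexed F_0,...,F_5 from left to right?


chi = sum (-1)^i * rank:
(-1)^0*67=67
(-1)^1*63=-63
(-1)^2*67=67
(-1)^3*33=-33
(-1)^4*46=46
(-1)^5*29=-29
chi=55


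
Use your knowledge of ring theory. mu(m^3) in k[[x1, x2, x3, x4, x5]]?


C(n+d-1,d)=C(7,3)=35


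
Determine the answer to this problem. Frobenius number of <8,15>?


gcd(8,15)=1 => F=ab-a-b=8*15-8-15=120-23=97


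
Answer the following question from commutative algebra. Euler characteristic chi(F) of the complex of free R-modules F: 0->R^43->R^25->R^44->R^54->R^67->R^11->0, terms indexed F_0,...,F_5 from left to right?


chi = sum (-1)^i * rank:
(-1)^0*43=43
(-1)^1*25=-25
(-1)^2*44=44
(-1)^3*54=-54
(-1)^4*67=67
(-1)^5*11=-11
chi=64


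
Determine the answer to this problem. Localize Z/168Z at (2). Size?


2-primary part: 168=2^3*21
Size=2^3=8


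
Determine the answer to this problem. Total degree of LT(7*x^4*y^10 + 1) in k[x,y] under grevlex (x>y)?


LT: 7*x^4*y^10
deg_x=4, deg_y=10
Total=4+10=14


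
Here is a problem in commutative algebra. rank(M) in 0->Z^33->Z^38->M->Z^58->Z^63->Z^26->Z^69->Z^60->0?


Alt sum=0:
(-1)^0*33 + (-1)^1*38 + (-1)^2*? + (-1)^3*58 + (-1)^4*63 + (-1)^5*26 + (-1)^6*69 + (-1)^7*60=0
rank(M)=17


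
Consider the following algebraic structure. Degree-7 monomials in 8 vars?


C(d+n-1,n-1)=C(14,7)=3432


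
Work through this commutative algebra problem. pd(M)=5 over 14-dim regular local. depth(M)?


pd+depth=depth(R)=14
depth=14-5=9


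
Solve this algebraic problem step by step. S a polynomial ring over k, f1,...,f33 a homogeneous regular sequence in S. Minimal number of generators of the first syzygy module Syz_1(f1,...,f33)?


Regular sequence => Koszul complex is the minimal free resolution.
Syz_1 minimally generated by Koszul relations f_i*e_j - f_j*e_i (i<j): mu(Syz_1) = beta_2 = C(m,2) = m(m-1)/2
m=33
33*32/2 = 528


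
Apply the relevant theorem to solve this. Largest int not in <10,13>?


gcd(10,13)=1 => F=ab-a-b=10*13-10-13=130-23=107


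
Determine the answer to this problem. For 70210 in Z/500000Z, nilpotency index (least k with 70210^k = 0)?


70210^k mod 500000:
k=1: 70210
k=2: 444100
k=3: 261000
k=4: 310000
k=5: 100000
k=6: 0
First zero at k = 6


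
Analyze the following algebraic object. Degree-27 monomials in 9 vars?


C(d+n-1,n-1)=C(35,8)=23535820


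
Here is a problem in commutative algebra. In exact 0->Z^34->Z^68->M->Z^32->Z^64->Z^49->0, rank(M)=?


Alt sum=0:
(-1)^0*34 + (-1)^1*68 + (-1)^2*? + (-1)^3*32 + (-1)^4*64 + (-1)^5*49=0
rank(M)=51


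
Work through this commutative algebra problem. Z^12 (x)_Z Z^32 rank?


rank(M(x)N) = rank(M)*rank(N)
12*32 = 384


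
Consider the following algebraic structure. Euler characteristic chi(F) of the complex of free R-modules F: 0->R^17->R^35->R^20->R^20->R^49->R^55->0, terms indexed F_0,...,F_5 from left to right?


chi = sum (-1)^i * rank:
(-1)^0*17=17
(-1)^1*35=-35
(-1)^2*20=20
(-1)^3*20=-20
(-1)^4*49=49
(-1)^5*55=-55
chi=-24


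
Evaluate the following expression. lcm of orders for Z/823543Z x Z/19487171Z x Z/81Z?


Exponent = lcm of the cyclic orders; pairwise coprime => product.
7^7*11^7*3^4=823543*19487171*81=1299930384615093


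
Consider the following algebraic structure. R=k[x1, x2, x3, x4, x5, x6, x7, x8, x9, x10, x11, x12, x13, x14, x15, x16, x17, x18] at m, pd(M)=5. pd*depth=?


pd+depth=18
depth=18-5=13
pd*depth=5*13=65


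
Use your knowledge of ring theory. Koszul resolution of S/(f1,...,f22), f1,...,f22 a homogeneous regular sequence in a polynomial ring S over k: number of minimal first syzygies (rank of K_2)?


Regular sequence => Koszul complex is the minimal free resolution.
Syz_1 minimally generated by Koszul relations f_i*e_j - f_j*e_i (i<j): mu(Syz_1) = beta_2 = C(m,2) = m(m-1)/2
m=22
22*21/2 = 231


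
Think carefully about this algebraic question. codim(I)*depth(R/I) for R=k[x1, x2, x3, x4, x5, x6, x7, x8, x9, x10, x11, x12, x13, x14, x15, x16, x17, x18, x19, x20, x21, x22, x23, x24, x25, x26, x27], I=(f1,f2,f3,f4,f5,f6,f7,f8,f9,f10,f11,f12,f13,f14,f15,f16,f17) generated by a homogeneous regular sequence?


codim=17, depth=dim(R/I)=27-17=10
Product=17*10=170


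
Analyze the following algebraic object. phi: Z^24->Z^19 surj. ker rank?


rank(ker) = 24-19 = 5


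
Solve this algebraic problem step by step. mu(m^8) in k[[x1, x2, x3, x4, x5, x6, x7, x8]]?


C(n+d-1,d)=C(15,8)=6435


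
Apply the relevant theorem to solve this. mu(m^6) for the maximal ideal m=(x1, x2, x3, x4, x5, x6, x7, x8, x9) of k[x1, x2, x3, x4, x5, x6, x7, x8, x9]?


Graded Nakayama: mu(m^d) = dim_k (m^d/m^(d+1)) = #degree-6 monomials in 9 vars
C(n+d-1,d)=C(14,6)=3003


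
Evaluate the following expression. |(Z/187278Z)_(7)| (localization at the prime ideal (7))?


7-primary part: 187278=7^4*78
Size=7^4=2401


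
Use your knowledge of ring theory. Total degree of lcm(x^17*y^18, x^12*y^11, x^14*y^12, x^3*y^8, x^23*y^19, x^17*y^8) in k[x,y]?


lcm = componentwise max:
x: max(17,12,14,3,23,17)=23
y: max(18,11,12,8,19,8)=19
Total=23+19=42


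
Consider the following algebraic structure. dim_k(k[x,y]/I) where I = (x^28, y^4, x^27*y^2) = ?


k[x,y]/I, I = (x^28, y^4, x^27*y^2)
Rect: 28x4=112. Corner: (28-27)x(4-2)=2.
dim = 112-2 = 110


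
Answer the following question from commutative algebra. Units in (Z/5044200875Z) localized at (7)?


Local ring = Z/40353607Z.
phi(40353607) = 7^8*(7-1) = 34588806


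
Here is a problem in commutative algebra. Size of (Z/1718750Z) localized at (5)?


5-primary part: 1718750=5^7*22
Size=5^7=78125


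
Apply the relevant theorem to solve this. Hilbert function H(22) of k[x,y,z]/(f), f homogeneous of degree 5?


C(24,2)-C(19,2)=276-171=105


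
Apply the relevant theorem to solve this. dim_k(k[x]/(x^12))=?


Basis: 1,x,...,x^11
dim=12


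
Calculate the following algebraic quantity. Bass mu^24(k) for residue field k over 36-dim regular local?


C(n,i)=C(36,24)=1251677700


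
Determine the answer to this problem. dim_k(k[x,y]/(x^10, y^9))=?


Basis: x^i*y^j, i<10, j<9
10*9=90


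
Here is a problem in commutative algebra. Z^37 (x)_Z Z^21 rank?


rank(M(x)N) = rank(M)*rank(N)
37*21 = 777


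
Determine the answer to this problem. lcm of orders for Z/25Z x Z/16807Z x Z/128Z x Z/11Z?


Exponent = lcm of the cyclic orders; pairwise coprime => product.
5^2*7^5*2^7*11^1=25*16807*128*11=591606400


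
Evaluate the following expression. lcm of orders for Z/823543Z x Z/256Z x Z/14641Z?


Exponent = lcm of the cyclic orders; pairwise coprime => product.
7^7*2^8*11^4=823543*256*14641=3086718224128


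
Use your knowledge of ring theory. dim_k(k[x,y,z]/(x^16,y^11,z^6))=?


Basis: x^iy^jz^k, i<16,j<11,k<6
16*11*6=1056


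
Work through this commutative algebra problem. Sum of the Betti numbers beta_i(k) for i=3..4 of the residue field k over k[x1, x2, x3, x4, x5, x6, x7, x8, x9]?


Koszul resolution: beta_i(k)=C(n,i), n=9
C(9,3)=84, C(9,4)=126
Sum=210


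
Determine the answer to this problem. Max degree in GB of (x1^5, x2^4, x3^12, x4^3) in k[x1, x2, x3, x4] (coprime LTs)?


Pure powers, coprime LTs => already GB.
Degrees: 5, 4, 12, 3
Max=12


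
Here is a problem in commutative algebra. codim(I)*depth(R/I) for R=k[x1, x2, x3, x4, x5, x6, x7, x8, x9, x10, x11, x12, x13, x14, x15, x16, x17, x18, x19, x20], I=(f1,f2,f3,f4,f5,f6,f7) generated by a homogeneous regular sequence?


codim=7, depth=dim(R/I)=20-7=13
Product=7*13=91


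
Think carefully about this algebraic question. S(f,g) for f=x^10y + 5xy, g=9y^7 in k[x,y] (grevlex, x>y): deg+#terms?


LT(f)=x^10y, LT(g)=9y^7
lcm(LM)=x^10y^7
S(f,g) (scaled by 9 to clear denominators) = 9y^6*f - x^10*g = 45xy^7
1 terms, deg 8.
8+1=9


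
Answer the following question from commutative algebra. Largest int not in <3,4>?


gcd(3,4)=1 => F=ab-a-b=3*4-3-4=12-7=5


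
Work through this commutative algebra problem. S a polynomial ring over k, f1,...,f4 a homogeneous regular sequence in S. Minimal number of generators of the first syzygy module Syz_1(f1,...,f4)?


Regular sequence => Koszul complex is the minimal free resolution.
Syz_1 minimally generated by Koszul relations f_i*e_j - f_j*e_i (i<j): mu(Syz_1) = beta_2 = C(m,2) = m(m-1)/2
m=4
4*3/2 = 6


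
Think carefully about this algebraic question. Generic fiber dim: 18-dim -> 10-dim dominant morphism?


dim(fiber)=dim(X)-dim(Y)=18-10=8


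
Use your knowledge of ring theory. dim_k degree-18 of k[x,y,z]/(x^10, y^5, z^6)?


Need i<10, j<5, k<6 with i+j+k=18.
For each i, j ranges over max(0,18-i-5)..min(4,18-i):
  i=0: j in [13,4] -> 0
  i=1: j in [12,4] -> 0
  i=2: j in [11,4] -> 0
  i=3: j in [10,4] -> 0
  i=4: j in [9,4] -> 0
  i=5: j in [8,4] -> 0
  i=6: j in [7,4] -> 0
  i=7: j in [6,4] -> 0
  i=8: j in [5,4] -> 0
  i=9: j in [4,4] -> 1
H(18) = 0+0+0+0+0+0+0+0+0+1 = 1


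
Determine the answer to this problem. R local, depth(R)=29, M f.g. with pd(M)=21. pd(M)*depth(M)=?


pd+depth=29
depth=29-21=8
pd*depth=21*8=168


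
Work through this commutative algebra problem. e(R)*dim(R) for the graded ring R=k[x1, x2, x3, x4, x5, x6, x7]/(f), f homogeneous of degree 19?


e(R)=deg(f)=19, dim(R)=7-1=6
e*dim=19*6=114


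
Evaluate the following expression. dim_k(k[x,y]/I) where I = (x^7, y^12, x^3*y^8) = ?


k[x,y]/I, I = (x^7, y^12, x^3*y^8)
Rect: 7x12=84. Corner: (7-3)x(12-8)=16.
dim = 84-16 = 68


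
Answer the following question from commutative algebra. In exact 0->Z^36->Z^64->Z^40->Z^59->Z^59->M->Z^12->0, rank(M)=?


Alt sum=0:
(-1)^0*36 + (-1)^1*64 + (-1)^2*40 + (-1)^3*59 + (-1)^4*59 + (-1)^5*? + (-1)^6*12=0
rank(M)=24


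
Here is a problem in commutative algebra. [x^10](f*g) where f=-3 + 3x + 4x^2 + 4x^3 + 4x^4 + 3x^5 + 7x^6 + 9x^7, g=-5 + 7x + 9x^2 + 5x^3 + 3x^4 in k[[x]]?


[x^10] = sum a_i*b_j, i+j=10
  7*3=21
  9*5=45
Sum=66


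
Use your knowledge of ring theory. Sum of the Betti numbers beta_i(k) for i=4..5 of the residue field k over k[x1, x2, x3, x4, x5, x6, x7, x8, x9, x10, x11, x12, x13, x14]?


Koszul resolution: beta_i(k)=C(n,i), n=14
C(14,4)=1001, C(14,5)=2002
Sum=3003


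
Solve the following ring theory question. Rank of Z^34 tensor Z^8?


rank(M(x)N) = rank(M)*rank(N)
34*8 = 272


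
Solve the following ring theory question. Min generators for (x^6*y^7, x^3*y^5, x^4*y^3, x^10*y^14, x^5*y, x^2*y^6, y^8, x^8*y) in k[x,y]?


Remove redundant (divisible by others).
x^8*y redundant.
x^10*y^14 redundant.
x^6*y^7 redundant.
Min: x^5*y, x^4*y^3, x^3*y^5, x^2*y^6, y^8
Count=5


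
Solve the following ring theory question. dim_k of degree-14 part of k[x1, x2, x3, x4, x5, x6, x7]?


C(d+n-1,n-1)=C(20,6)=38760


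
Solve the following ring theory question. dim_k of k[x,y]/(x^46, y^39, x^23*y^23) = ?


k[x,y]/I, I = (x^46, y^39, x^23*y^23)
Rect: 46x39=1794. Corner: (46-23)x(39-23)=368.
dim = 1794-368 = 1426


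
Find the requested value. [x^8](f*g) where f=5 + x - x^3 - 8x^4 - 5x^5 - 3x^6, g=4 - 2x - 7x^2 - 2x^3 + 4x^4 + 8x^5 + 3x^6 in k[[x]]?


[x^8] = sum a_i*b_j, i+j=8
  -1*8=-8
  -8*4=-32
  -5*-2=10
  -3*-7=21
Sum=-9


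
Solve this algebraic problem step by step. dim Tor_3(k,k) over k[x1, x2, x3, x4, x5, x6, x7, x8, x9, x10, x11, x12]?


Koszul: C(n,i)=C(12,3)=220


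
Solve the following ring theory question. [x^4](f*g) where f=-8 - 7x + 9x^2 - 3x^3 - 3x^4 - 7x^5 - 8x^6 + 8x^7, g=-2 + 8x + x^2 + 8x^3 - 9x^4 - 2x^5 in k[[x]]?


[x^4] = sum a_i*b_j, i+j=4
  -8*-9=72
  -7*8=-56
  9*1=9
  -3*8=-24
  -3*-2=6
Sum=7


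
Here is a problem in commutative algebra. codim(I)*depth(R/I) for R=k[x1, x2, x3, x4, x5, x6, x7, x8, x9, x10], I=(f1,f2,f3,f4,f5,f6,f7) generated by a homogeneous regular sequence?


codim=7, depth=dim(R/I)=10-7=3
Product=7*3=21


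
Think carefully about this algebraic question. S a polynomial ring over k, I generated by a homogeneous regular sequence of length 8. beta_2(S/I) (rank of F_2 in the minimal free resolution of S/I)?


Regular sequence => Koszul complex is the minimal free resolution.
Syz_1 minimally generated by Koszul relations f_i*e_j - f_j*e_i (i<j): mu(Syz_1) = beta_2 = C(m,2) = m(m-1)/2
m=8
8*7/2 = 28


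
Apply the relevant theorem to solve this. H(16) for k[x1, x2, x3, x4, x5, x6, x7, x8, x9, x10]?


C(d+n-1,n-1)=C(25,9)=2042975


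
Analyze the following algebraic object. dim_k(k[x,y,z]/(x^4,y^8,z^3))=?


Basis: x^iy^jz^k, i<4,j<8,k<3
4*8*3=96


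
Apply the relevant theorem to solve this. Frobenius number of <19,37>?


gcd(19,37)=1 => F=ab-a-b=19*37-19-37=703-56=647


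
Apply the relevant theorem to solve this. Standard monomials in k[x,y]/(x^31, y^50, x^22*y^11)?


k[x,y]/I, I = (x^31, y^50, x^22*y^11)
Rect: 31x50=1550. Corner: (31-22)x(50-11)=351.
dim = 1550-351 = 1199


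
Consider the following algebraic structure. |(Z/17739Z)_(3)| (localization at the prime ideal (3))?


3-primary part: 17739=3^5*73
Size=3^5=243


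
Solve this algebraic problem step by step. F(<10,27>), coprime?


gcd(10,27)=1 => F=ab-a-b=10*27-10-27=270-37=233


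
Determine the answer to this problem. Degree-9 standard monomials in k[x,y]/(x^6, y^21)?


k[x,y], I = (x^6, y^21), d = 9
Need i < 6 and d-i < 21.
Range: 0 <= i <= 5.
H(9) = 6


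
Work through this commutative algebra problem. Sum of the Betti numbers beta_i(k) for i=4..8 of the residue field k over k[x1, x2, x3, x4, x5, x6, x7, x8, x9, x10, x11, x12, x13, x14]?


Koszul resolution: beta_i(k)=C(n,i), n=14
C(14,4)=1001, C(14,5)=2002, C(14,6)=3003, C(14,7)=3432, C(14,8)=3003
Sum=12441


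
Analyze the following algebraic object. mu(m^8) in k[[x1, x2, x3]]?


C(n+d-1,d)=C(10,8)=45


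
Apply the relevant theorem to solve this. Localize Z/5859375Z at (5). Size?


5-primary part: 5859375=5^9*3
Size=5^9=1953125


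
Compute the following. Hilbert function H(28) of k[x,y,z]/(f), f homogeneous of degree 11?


C(30,2)-C(19,2)=435-171=264


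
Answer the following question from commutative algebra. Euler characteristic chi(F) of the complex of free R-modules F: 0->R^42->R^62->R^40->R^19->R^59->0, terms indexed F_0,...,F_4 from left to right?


chi = sum (-1)^i * rank:
(-1)^0*42=42
(-1)^1*62=-62
(-1)^2*40=40
(-1)^3*19=-19
(-1)^4*59=59
chi=60


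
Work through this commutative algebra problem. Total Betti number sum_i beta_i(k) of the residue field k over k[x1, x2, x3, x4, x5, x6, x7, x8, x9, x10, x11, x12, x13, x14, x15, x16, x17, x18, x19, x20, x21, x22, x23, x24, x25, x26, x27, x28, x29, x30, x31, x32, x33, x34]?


Koszul resolution: beta_i(k)=C(n,i), n=34
sum_i C(34,i) = 2^34 = 17179869184


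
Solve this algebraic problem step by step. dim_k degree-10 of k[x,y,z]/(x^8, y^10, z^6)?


Need i<8, j<10, k<6 with i+j+k=10.
For each i, j ranges over max(0,10-i-5)..min(9,10-i):
  i=0: j in [5,9] -> 5
  i=1: j in [4,9] -> 6
  i=2: j in [3,8] -> 6
  i=3: j in [2,7] -> 6
  i=4: j in [1,6] -> 6
  i=5: j in [0,5] -> 6
  i=6: j in [0,4] -> 5
  i=7: j in [0,3] -> 4
H(10) = 5+6+6+6+6+6+5+4 = 44


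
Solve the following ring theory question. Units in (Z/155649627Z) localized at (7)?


Local ring = Z/5764801Z.
phi(5764801) = 7^7*(7-1) = 4941258


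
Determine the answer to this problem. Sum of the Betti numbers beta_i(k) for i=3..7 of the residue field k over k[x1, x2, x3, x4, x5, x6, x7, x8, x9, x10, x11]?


Koszul resolution: beta_i(k)=C(n,i), n=11
C(11,3)=165, C(11,4)=330, C(11,5)=462, C(11,6)=462, C(11,7)=330
Sum=1749


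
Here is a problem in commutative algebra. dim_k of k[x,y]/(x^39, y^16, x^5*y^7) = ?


k[x,y]/I, I = (x^39, y^16, x^5*y^7)
Rect: 39x16=624. Corner: (39-5)x(16-7)=306.
dim = 624-306 = 318


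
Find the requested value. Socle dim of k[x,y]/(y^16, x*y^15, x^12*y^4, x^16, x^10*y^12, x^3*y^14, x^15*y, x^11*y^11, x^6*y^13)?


Socle = ann(m) = span of standard monomials u with x*u, y*u in I (staircase corners).
Minimal generators: x^16, x^15*y, x^12*y^4, x^11*y^11, x^10*y^12, x^6*y^13, x^3*y^14, x*y^15, y^16
Corners: y^15, x^2y^14, x^5y^13, x^9y^12, x^10y^11, x^11y^10, x^14y^3, x^15
Socle dim=8


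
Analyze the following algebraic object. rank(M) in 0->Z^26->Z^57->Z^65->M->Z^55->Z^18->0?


Alt sum=0:
(-1)^0*26 + (-1)^1*57 + (-1)^2*65 + (-1)^3*? + (-1)^4*55 + (-1)^5*18=0
rank(M)=71


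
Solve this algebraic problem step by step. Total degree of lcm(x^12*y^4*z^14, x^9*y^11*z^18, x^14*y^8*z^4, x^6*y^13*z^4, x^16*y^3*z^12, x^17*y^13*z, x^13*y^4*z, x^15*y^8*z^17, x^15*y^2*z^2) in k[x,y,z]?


lcm = componentwise max:
x: max(12,9,14,6,16,17,13,15,15)=17
y: max(4,11,8,13,3,13,4,8,2)=13
z: max(14,18,4,4,12,1,1,17,2)=18
Total=17+13+18=48


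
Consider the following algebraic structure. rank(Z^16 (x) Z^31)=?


rank(M(x)N) = rank(M)*rank(N)
16*31 = 496


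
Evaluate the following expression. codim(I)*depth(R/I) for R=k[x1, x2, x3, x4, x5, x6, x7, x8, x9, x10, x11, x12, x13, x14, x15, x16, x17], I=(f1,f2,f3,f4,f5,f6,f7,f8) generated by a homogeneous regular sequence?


codim=8, depth=dim(R/I)=17-8=9
Product=8*9=72


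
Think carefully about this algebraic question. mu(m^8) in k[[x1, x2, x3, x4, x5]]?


C(n+d-1,d)=C(12,8)=495


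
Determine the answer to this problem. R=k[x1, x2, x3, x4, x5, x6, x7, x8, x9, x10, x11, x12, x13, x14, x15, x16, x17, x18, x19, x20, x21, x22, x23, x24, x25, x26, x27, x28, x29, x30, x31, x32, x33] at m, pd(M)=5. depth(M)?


pd+depth=depth(R)=33
depth=33-5=28


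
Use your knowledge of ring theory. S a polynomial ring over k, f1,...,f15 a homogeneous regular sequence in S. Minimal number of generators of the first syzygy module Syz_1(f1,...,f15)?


Regular sequence => Koszul complex is the minimal free resolution.
Syz_1 minimally generated by Koszul relations f_i*e_j - f_j*e_i (i<j): mu(Syz_1) = beta_2 = C(m,2) = m(m-1)/2
m=15
15*14/2 = 105
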